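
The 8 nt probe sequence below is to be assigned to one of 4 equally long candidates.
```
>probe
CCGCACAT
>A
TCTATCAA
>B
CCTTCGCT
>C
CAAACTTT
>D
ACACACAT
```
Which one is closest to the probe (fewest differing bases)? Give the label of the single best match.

D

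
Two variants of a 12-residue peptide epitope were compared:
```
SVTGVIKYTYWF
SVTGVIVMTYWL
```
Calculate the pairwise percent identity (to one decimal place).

75.0%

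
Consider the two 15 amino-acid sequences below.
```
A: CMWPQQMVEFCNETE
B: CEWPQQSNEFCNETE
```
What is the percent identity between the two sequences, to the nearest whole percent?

3 positions differ (2, 7, 8), so 12 of 15 match: 12/15 = 80%.

80%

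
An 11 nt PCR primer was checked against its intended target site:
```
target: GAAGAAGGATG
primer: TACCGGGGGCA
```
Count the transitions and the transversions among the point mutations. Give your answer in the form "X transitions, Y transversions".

Transitions (purine↔purine or pyrimidine↔pyrimidine): 5 A→G, 6 A→G, 9 A→G, 10 T→C, 11 G→A.
Transversions (purine↔pyrimidine): 1 G→T, 3 A→C, 4 G→C.

5 transitions, 3 transversions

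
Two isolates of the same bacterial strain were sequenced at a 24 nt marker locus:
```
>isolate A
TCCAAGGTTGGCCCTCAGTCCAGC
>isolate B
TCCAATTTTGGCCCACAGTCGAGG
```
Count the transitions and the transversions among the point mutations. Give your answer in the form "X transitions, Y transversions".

0 transitions, 5 transversions

Transitions (purine↔purine or pyrimidine↔pyrimidine): none.
Transversions (purine↔pyrimidine): 6 G→T, 7 G→T, 15 T→A, 21 C→G, 24 C→G.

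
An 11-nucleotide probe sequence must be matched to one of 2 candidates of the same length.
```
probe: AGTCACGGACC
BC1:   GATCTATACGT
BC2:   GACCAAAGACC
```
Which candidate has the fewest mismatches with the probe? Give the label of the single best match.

BC2

Hamming distances to probe — BC1: 9; BC2: 5.
Smallest is BC2 with 5 mismatches.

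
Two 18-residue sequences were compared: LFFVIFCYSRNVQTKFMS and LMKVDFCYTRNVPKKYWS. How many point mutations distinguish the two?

Comparing position by position, 8 residues differ: 2 (F/M), 3 (F/K), 5 (I/D), 9 (S/T), 13 (Q/P), 14 (T/K), 16 (F/Y), 17 (M/W).

8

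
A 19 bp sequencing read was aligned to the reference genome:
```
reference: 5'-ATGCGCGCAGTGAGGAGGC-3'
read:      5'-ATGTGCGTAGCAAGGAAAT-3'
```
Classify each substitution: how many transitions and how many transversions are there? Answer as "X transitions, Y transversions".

7 transitions, 0 transversions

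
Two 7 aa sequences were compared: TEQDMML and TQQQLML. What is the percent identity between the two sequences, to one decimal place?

3 positions differ (2, 4, 5), so 4 of 7 match: 4/7 = 57.14%.

57.1%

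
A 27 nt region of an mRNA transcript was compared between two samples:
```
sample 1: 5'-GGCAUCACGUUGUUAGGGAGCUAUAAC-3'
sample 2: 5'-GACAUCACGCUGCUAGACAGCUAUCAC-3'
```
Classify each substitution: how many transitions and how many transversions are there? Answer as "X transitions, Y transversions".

4 transitions, 2 transversions

Transitions (purine↔purine or pyrimidine↔pyrimidine): 2 G→A, 10 U→C, 13 U→C, 17 G→A.
Transversions (purine↔pyrimidine): 18 G→C, 25 A→C.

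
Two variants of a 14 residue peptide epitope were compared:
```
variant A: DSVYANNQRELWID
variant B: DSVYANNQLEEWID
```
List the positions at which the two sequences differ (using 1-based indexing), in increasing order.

9, 11

Scanning 1-based: 9: R/L; 11: L/E.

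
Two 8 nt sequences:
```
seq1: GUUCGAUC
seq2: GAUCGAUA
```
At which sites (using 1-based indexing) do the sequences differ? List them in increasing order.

2, 8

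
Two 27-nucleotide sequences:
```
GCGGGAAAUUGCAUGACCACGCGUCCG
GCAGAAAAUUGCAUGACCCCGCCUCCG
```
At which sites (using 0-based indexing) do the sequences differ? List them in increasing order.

2, 4, 18, 22

Differences at site 2 (G→A), site 4 (G→A), site 18 (A→C), site 22 (G→C).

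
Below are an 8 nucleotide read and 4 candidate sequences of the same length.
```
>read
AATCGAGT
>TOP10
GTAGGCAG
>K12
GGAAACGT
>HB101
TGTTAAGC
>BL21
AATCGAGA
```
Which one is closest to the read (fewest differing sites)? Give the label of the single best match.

BL21

TOP10 differs at 7 sites; K12 differs at 6 sites; HB101 differs at 5 sites; BL21 differs at 1 site. The closest is BL21.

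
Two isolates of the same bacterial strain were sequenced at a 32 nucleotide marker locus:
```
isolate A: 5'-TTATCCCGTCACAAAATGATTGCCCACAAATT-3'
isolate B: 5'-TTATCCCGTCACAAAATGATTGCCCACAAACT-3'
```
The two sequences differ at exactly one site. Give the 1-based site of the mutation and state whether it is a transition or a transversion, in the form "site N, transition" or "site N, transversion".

site 31, transition

Site 31 changes T→C. T is a pyrimidine and C is a pyrimidine, so this is a transition.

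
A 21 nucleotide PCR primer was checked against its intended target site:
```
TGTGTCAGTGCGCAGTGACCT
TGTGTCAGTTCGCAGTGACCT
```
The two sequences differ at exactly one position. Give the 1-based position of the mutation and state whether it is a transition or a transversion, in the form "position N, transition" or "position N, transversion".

position 10, transversion

Position 10 changes G→T. G is a purine and T is a pyrimidine, so this is a transversion.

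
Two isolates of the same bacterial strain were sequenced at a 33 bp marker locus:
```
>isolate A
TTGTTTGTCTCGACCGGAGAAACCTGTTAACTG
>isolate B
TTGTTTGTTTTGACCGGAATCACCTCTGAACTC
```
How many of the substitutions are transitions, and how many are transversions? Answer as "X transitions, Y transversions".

3 transitions, 5 transversions

Mismatches (1-based):
site 9: C→T (pyrimidine→pyrimidine, transition)
site 11: C→T (pyrimidine→pyrimidine, transition)
site 19: G→A (purine→purine, transition)
site 20: A→T (purine→pyrimidine, transversion)
site 21: A→C (purine→pyrimidine, transversion)
site 26: G→C (purine→pyrimidine, transversion)
site 28: T→G (pyrimidine→purine, transversion)
site 33: G→C (purine→pyrimidine, transversion)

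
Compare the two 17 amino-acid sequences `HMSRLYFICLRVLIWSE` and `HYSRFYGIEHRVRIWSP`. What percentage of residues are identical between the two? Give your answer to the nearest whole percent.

7 positions differ (2, 5, 7, 9, 10, 13, 17), so 10 of 17 match: 10/17 = 58.82%.

59%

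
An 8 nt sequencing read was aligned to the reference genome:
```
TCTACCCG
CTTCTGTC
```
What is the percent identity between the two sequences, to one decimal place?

12.5%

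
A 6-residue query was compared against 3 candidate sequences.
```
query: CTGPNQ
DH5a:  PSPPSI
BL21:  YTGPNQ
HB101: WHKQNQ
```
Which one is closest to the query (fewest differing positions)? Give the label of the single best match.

BL21

DH5a differs at 5 positions; BL21 differs at 1 position; HB101 differs at 4 positions. The closest is BL21.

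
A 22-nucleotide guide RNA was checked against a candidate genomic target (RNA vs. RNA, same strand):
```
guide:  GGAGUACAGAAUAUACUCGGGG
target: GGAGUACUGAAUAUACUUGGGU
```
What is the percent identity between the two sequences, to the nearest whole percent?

86%

3 positions differ (8, 18, 22), so 19 of 22 match: 19/22 = 86.36%.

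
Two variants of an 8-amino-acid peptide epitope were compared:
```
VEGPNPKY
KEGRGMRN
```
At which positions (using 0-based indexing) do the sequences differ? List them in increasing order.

Scanning 0-based: 0: V/K; 3: P/R; 4: N/G; 5: P/M; 6: K/R; 7: Y/N.

0, 3, 4, 5, 6, 7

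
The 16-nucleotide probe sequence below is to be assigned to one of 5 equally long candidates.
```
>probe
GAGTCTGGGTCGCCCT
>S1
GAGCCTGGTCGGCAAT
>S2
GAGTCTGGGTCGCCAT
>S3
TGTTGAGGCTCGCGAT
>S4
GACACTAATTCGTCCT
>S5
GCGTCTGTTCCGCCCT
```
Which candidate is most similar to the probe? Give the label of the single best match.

Hamming distances to probe — S1: 6; S2: 1; S3: 8; S4: 6; S5: 4.
Smallest is S2 with 1 mismatch.

S2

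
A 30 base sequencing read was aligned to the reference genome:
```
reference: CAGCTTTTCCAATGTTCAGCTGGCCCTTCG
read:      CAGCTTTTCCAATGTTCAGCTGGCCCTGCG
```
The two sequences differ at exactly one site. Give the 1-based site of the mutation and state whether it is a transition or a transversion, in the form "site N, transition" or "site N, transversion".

site 28, transversion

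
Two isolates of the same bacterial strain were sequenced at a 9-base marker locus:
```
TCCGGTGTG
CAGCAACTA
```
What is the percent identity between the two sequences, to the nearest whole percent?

11%

8 positions differ (1, 2, 3, 4, 5, 6, 7, 9), so 1 of 9 match: 1/9 = 11.11%.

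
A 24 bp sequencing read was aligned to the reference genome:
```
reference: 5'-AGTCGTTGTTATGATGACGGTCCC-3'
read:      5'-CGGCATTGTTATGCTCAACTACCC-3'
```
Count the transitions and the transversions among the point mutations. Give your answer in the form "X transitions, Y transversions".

Transitions (purine↔purine or pyrimidine↔pyrimidine): 5 G→A.
Transversions (purine↔pyrimidine): 1 A→C, 3 T→G, 14 A→C, 16 G→C, 18 C→A, 19 G→C, 20 G→T, 21 T→A.

1 transition, 8 transversions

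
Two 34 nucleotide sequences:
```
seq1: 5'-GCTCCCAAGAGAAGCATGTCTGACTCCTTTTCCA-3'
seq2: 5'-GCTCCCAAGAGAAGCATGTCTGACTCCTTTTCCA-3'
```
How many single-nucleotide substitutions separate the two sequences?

0

The two sequences are identical at every position.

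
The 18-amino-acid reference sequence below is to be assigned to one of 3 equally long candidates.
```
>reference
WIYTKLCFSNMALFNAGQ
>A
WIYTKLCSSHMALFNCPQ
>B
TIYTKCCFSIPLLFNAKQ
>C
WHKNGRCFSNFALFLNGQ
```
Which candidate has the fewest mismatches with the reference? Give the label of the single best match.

A

Hamming distances to reference — A: 4; B: 6; C: 8.
Smallest is A with 4 mismatches.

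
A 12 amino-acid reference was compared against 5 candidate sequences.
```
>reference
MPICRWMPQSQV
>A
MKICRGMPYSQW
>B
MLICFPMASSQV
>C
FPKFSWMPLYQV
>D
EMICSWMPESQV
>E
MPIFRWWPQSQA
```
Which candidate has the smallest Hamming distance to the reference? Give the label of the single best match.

E

A differs at 4 residues; B differs at 5 residues; C differs at 6 residues; D differs at 4 residues; E differs at 3 residues. The closest is E.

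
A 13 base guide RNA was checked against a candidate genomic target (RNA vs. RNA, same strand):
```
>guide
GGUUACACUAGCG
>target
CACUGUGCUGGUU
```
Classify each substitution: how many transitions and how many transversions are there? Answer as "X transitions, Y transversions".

Transitions (purine↔purine or pyrimidine↔pyrimidine): 2 G→A, 3 U→C, 5 A→G, 6 C→U, 7 A→G, 10 A→G, 12 C→U.
Transversions (purine↔pyrimidine): 1 G→C, 13 G→U.

7 transitions, 2 transversions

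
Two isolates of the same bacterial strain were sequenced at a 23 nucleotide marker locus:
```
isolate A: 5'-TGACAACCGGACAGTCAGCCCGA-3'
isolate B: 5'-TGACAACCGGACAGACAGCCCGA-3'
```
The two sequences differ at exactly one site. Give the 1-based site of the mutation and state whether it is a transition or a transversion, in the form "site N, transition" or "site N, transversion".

The sequences differ only at site 15: T→A (pyrimidine→purine), a transversion.

site 15, transversion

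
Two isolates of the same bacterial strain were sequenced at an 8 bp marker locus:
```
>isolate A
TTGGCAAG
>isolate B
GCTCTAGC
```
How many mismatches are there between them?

Comparing position by position, 7 sites differ: 1 (T/G), 2 (T/C), 3 (G/T), 4 (G/C), 5 (C/T), 7 (A/G), 8 (G/C).

7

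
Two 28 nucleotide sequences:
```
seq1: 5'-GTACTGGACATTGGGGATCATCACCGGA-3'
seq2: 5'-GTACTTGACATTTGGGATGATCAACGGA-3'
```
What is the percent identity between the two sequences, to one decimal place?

85.7%

4 positions differ (6, 13, 19, 24), so 24 of 28 match: 24/28 = 85.71%.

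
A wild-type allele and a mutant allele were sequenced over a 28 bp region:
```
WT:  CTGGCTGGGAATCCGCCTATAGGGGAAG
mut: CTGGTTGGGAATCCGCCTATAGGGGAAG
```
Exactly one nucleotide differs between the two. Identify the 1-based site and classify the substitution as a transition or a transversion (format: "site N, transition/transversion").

The sequences differ only at site 5: C→T (pyrimidine→pyrimidine), a transition.

site 5, transition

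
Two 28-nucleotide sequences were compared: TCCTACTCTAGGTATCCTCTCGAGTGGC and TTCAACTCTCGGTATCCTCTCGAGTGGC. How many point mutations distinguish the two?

Comparing position by position, 3 bases differ: 2 (C/T), 4 (T/A), 10 (A/C).

3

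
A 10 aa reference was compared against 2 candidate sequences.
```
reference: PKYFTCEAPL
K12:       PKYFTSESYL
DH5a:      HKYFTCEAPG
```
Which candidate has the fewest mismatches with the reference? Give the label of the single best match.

Hamming distances to reference — K12: 3; DH5a: 2.
Smallest is DH5a with 2 mismatches.

DH5a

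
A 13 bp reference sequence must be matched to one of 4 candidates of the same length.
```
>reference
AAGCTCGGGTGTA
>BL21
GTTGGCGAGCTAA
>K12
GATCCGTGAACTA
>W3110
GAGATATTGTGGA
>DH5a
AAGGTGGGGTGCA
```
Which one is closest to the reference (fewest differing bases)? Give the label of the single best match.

DH5a

Hamming distances to reference — BL21: 9; K12: 8; W3110: 6; DH5a: 3.
Smallest is DH5a with 3 mismatches.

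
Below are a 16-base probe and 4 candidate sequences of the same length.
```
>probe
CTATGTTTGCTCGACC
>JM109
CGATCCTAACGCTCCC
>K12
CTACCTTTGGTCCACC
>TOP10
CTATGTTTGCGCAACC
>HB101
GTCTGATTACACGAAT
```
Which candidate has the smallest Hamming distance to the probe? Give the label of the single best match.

JM109 differs at 8 bases; K12 differs at 4 bases; TOP10 differs at 2 bases; HB101 differs at 7 bases. The closest is TOP10.

TOP10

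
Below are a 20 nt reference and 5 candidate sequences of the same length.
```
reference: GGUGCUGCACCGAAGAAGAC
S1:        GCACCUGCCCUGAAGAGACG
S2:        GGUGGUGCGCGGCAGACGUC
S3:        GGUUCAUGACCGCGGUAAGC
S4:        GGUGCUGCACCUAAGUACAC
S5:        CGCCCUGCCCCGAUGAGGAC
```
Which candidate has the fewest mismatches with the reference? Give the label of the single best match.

S4

Hamming distances to reference — S1: 9; S2: 6; S3: 9; S4: 3; S5: 6.
Smallest is S4 with 3 mismatches.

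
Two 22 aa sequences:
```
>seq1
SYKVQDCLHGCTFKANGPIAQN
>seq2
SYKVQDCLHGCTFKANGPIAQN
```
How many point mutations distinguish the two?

0

The two sequences are identical at every position.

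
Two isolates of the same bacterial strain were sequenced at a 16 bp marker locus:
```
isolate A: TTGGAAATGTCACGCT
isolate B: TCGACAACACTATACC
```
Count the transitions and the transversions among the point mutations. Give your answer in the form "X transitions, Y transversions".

Mismatches (1-based):
position 2: T→C (pyrimidine→pyrimidine, transition)
position 4: G→A (purine→purine, transition)
position 5: A→C (purine→pyrimidine, transversion)
position 8: T→C (pyrimidine→pyrimidine, transition)
position 9: G→A (purine→purine, transition)
position 10: T→C (pyrimidine→pyrimidine, transition)
position 11: C→T (pyrimidine→pyrimidine, transition)
position 13: C→T (pyrimidine→pyrimidine, transition)
position 14: G→A (purine→purine, transition)
position 16: T→C (pyrimidine→pyrimidine, transition)

9 transitions, 1 transversion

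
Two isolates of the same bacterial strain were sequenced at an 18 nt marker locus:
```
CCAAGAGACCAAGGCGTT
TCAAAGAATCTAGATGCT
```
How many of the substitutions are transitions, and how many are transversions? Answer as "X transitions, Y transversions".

8 transitions, 1 transversion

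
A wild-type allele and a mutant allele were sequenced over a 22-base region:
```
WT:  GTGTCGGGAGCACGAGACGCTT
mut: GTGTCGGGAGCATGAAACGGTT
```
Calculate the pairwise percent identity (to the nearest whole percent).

86%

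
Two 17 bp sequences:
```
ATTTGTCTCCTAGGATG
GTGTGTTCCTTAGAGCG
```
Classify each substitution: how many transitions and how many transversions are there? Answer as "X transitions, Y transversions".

Mismatches (1-based):
site 1: A→G (purine→purine, transition)
site 3: T→G (pyrimidine→purine, transversion)
site 7: C→T (pyrimidine→pyrimidine, transition)
site 8: T→C (pyrimidine→pyrimidine, transition)
site 10: C→T (pyrimidine→pyrimidine, transition)
site 14: G→A (purine→purine, transition)
site 15: A→G (purine→purine, transition)
site 16: T→C (pyrimidine→pyrimidine, transition)

7 transitions, 1 transversion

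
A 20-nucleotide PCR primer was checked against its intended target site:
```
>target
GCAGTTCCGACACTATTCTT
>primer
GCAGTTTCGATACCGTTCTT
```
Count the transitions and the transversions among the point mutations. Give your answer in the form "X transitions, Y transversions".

Transitions (purine↔purine or pyrimidine↔pyrimidine): 7 C→T, 11 C→T, 14 T→C, 15 A→G.
Transversions (purine↔pyrimidine): none.

4 transitions, 0 transversions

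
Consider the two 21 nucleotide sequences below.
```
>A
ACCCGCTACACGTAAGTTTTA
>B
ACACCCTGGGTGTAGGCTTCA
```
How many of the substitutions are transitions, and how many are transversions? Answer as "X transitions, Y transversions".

6 transitions, 3 transversions

Mismatches (1-based):
site 3: C→A (pyrimidine→purine, transversion)
site 5: G→C (purine→pyrimidine, transversion)
site 8: A→G (purine→purine, transition)
site 9: C→G (pyrimidine→purine, transversion)
site 10: A→G (purine→purine, transition)
site 11: C→T (pyrimidine→pyrimidine, transition)
site 15: A→G (purine→purine, transition)
site 17: T→C (pyrimidine→pyrimidine, transition)
site 20: T→C (pyrimidine→pyrimidine, transition)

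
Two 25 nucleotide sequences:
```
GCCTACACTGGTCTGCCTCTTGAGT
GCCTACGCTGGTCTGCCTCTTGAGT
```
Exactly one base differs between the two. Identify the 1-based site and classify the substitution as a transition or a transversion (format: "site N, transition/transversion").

The sequences differ only at site 7: A→G (purine→purine), a transition.

site 7, transition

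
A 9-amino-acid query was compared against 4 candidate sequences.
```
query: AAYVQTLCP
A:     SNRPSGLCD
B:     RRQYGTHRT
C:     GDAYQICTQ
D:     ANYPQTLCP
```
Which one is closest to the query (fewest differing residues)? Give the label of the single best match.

D

Hamming distances to query — A: 7; B: 8; C: 8; D: 2.
Smallest is D with 2 mismatches.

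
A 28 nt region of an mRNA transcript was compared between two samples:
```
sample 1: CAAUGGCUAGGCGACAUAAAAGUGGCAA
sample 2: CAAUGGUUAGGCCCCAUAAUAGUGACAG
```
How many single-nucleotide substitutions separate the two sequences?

Mismatches (1-based): position 7: C→U; position 13: G→C; position 14: A→C; position 20: A→U; position 25: G→A; position 28: A→G.

6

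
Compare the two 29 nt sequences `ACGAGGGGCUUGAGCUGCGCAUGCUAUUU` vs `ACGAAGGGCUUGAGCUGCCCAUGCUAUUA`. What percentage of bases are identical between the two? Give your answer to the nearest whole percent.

90%

3 positions differ (5, 19, 29), so 26 of 29 match: 26/29 = 89.66%.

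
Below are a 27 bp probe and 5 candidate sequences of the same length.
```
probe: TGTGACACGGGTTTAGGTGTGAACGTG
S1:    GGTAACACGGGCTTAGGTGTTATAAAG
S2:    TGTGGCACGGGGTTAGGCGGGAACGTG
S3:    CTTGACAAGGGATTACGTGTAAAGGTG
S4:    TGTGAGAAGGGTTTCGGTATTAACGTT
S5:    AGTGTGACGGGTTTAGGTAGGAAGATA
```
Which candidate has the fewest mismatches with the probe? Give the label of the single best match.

S2

S1 differs at 8 positions; S2 differs at 4 positions; S3 differs at 7 positions; S4 differs at 6 positions; S5 differs at 8 positions. The closest is S2.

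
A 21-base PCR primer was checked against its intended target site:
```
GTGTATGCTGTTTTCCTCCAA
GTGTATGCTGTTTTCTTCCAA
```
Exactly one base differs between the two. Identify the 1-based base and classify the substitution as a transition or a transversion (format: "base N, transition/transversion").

Base 16 changes C→T. C is a pyrimidine and T is a pyrimidine, so this is a transition.

base 16, transition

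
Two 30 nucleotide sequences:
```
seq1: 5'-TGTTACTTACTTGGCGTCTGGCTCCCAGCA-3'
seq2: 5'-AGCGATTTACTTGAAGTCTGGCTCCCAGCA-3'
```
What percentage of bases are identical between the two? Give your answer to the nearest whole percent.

Mismatches at positions 1, 3, 4, 6, 14, 15 (1-based): 6 of 30.
Identical positions: 24/30 = 80% → 80%.

80%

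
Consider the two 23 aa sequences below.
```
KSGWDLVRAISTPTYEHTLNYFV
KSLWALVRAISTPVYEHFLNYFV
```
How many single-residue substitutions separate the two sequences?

Comparing position by position, 4 positions differ: 3 (G/L), 5 (D/A), 14 (T/V), 18 (T/F).

4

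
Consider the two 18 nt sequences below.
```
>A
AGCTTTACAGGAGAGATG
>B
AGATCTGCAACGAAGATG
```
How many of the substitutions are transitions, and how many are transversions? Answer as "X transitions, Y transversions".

5 transitions, 2 transversions

Transitions (purine↔purine or pyrimidine↔pyrimidine): 5 T→C, 7 A→G, 10 G→A, 12 A→G, 13 G→A.
Transversions (purine↔pyrimidine): 3 C→A, 11 G→C.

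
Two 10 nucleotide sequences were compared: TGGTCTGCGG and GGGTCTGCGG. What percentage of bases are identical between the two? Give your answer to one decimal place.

90.0%

1 position differs (1), so 9 of 10 match: 9/10 = 90%.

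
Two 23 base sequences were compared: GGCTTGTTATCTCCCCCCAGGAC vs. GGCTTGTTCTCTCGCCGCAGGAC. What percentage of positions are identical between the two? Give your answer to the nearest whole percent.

87%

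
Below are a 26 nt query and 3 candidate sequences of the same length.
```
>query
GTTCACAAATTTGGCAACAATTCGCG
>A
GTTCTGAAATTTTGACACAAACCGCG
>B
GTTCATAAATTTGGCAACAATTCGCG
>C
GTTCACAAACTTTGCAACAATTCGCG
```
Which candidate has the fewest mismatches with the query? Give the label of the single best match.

B

Hamming distances to query — A: 7; B: 1; C: 2.
Smallest is B with 1 mismatch.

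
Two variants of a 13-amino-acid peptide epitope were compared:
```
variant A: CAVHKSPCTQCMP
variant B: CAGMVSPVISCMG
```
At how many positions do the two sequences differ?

The sequences differ at positions 3, 4, 5, 8, 9, 10, 13 (1-based) — 7 in total.

7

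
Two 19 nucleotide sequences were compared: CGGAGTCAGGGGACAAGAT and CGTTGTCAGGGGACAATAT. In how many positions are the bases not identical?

3

The sequences differ at positions 3, 4, 17 (1-based) — 3 in total.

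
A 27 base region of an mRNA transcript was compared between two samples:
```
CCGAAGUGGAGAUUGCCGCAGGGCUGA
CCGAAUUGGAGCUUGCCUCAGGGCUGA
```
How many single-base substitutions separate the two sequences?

3

Comparing position by position, 3 sites differ: 6 (G/U), 12 (A/C), 18 (G/U).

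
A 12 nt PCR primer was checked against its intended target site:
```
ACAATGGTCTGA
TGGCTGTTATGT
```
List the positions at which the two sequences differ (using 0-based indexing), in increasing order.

0, 1, 2, 3, 6, 8, 11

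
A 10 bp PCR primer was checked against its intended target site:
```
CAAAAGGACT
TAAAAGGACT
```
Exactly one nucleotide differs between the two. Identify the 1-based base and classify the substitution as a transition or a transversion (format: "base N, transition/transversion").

base 1, transition

Base 1 changes C→T. C is a pyrimidine and T is a pyrimidine, so this is a transition.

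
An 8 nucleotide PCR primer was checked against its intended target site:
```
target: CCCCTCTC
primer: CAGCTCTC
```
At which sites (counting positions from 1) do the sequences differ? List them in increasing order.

Scanning 1-based: 2: C/A; 3: C/G.

2, 3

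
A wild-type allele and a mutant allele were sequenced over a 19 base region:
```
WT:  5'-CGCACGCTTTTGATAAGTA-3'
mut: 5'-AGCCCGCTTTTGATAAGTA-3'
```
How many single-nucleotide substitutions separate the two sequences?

2

The sequences differ at bases 1, 4 (1-based) — 2 in total.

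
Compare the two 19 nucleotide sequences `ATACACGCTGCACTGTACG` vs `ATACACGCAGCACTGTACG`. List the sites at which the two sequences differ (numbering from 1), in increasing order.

9

Scanning 1-based: 9: T/A.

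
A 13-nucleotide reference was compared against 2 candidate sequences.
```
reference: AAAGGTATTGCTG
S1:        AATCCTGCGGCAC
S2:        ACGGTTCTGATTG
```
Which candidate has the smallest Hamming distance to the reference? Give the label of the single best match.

S2

Hamming distances to reference — S1: 8; S2: 7.
Smallest is S2 with 7 mismatches.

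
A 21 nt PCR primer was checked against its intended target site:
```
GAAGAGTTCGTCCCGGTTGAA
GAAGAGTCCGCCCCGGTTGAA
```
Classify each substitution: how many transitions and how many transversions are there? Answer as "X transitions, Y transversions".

Transitions (purine↔purine or pyrimidine↔pyrimidine): 8 T→C, 11 T→C.
Transversions (purine↔pyrimidine): none.

2 transitions, 0 transversions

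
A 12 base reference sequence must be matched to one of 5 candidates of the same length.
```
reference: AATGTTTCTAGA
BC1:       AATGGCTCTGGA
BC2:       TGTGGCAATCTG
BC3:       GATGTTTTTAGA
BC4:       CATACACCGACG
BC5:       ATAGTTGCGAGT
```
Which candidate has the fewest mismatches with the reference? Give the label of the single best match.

Hamming distances to reference — BC1: 3; BC2: 9; BC3: 2; BC4: 8; BC5: 5.
Smallest is BC3 with 2 mismatches.

BC3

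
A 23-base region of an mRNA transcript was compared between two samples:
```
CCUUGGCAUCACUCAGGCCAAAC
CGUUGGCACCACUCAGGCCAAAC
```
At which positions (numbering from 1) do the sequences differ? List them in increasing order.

2, 9

Differences at position 2 (C→G), position 9 (U→C).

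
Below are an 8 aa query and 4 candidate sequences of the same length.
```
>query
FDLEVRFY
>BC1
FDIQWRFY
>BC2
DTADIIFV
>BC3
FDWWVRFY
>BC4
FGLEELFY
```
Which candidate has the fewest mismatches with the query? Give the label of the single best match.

BC3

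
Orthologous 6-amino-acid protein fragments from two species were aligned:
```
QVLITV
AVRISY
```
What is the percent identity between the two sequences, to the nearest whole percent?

33%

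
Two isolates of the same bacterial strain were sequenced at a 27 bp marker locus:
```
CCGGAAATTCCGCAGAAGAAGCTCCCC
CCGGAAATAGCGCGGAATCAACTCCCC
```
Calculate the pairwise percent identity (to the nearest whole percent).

Mismatches at positions 9, 10, 14, 18, 19, 21 (1-based): 6 of 27.
Identical positions: 21/27 = 77.78% → 78%.

78%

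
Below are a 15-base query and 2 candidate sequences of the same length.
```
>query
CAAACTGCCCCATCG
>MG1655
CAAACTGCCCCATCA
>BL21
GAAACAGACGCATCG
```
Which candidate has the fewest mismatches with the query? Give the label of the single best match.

MG1655

Hamming distances to query — MG1655: 1; BL21: 4.
Smallest is MG1655 with 1 mismatch.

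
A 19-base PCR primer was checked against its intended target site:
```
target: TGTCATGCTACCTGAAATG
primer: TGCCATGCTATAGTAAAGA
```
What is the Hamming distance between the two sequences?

7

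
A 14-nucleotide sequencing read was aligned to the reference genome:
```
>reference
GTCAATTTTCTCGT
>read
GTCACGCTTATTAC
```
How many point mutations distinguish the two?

7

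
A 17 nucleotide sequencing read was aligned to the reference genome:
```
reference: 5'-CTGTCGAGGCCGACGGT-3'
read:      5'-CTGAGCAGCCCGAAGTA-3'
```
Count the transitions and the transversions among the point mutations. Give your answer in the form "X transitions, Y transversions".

0 transitions, 7 transversions

Transitions (purine↔purine or pyrimidine↔pyrimidine): none.
Transversions (purine↔pyrimidine): 4 T→A, 5 C→G, 6 G→C, 9 G→C, 14 C→A, 16 G→T, 17 T→A.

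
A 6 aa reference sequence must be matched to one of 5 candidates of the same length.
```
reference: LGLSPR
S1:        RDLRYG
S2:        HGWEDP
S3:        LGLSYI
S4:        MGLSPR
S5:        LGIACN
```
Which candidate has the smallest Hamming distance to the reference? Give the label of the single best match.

S1 differs at 5 positions; S2 differs at 5 positions; S3 differs at 2 positions; S4 differs at 1 position; S5 differs at 4 positions. The closest is S4.

S4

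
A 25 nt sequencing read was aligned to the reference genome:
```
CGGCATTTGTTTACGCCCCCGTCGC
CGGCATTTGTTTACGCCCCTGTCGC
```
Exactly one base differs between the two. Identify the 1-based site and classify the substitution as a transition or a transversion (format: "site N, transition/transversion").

site 20, transition

Site 20 changes C→T. C is a pyrimidine and T is a pyrimidine, so this is a transition.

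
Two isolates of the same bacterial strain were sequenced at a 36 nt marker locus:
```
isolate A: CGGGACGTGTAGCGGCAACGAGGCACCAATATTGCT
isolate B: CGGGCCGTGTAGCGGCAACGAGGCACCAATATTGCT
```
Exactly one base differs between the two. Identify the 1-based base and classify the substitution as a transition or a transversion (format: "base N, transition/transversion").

Base 5 changes A→C. A is a purine and C is a pyrimidine, so this is a transversion.

base 5, transversion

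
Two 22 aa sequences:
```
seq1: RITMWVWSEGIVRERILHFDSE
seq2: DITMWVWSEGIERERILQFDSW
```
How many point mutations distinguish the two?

4

The sequences differ at residues 1, 12, 18, 22 (1-based) — 4 in total.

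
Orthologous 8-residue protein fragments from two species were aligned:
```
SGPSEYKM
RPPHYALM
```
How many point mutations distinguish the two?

6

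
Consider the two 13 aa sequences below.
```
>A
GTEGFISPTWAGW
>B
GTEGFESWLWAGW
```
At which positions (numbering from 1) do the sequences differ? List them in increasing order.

Differences at position 6 (I→E), position 8 (P→W), position 9 (T→L).

6, 8, 9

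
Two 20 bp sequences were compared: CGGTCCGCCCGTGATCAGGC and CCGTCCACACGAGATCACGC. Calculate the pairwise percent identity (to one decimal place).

75.0%

5 positions differ (2, 7, 9, 12, 18), so 15 of 20 match: 15/20 = 75%.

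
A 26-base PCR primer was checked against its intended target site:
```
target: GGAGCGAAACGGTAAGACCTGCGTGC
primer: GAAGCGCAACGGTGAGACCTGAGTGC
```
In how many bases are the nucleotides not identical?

4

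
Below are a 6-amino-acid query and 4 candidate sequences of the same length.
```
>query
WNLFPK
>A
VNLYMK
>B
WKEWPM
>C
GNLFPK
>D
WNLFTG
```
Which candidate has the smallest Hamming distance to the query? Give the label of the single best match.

A differs at 3 residues; B differs at 4 residues; C differs at 1 residue; D differs at 2 residues. The closest is C.

C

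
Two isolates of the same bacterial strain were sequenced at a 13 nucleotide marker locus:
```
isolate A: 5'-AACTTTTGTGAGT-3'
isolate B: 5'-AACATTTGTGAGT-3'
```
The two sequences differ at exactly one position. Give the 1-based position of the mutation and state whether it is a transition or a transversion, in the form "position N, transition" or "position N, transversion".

The sequences differ only at position 4: T→A (pyrimidine→purine), a transversion.

position 4, transversion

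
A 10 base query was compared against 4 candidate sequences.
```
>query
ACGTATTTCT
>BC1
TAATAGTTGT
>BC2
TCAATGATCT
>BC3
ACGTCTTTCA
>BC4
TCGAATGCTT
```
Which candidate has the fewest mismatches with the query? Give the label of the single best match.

BC3

BC1 differs at 5 bases; BC2 differs at 6 bases; BC3 differs at 2 bases; BC4 differs at 5 bases. The closest is BC3.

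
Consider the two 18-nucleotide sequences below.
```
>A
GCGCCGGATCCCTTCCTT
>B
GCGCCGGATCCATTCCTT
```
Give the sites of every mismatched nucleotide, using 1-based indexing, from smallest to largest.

12

Scanning 1-based: 12: C/A.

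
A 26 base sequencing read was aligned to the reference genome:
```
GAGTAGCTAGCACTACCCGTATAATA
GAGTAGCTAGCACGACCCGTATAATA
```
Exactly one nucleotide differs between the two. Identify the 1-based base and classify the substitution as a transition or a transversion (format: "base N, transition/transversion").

The sequences differ only at base 14: T→G (pyrimidine→purine), a transversion.

base 14, transversion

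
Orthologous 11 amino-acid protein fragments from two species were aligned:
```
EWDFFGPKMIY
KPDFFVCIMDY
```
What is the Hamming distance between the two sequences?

The sequences differ at residues 1, 2, 6, 7, 8, 10 (1-based) — 6 in total.

6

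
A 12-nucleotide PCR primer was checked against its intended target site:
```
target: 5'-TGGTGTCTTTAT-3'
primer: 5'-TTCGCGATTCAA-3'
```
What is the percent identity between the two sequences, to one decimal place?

33.3%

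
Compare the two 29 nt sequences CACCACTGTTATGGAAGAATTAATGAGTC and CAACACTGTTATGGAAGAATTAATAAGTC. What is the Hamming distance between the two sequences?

2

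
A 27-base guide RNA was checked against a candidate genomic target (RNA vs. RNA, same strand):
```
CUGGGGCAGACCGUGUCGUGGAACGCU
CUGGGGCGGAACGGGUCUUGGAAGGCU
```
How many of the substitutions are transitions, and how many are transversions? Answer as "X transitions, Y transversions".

Mismatches (1-based):
base 8: A→G (purine→purine, transition)
base 11: C→A (pyrimidine→purine, transversion)
base 14: U→G (pyrimidine→purine, transversion)
base 18: G→U (purine→pyrimidine, transversion)
base 24: C→G (pyrimidine→purine, transversion)

1 transition, 4 transversions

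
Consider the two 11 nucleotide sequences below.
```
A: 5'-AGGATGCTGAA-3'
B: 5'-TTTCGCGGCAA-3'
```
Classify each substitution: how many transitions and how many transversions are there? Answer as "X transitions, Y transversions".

0 transitions, 9 transversions

Mismatches (1-based):
position 1: A→T (purine→pyrimidine, transversion)
position 2: G→T (purine→pyrimidine, transversion)
position 3: G→T (purine→pyrimidine, transversion)
position 4: A→C (purine→pyrimidine, transversion)
position 5: T→G (pyrimidine→purine, transversion)
position 6: G→C (purine→pyrimidine, transversion)
position 7: C→G (pyrimidine→purine, transversion)
position 8: T→G (pyrimidine→purine, transversion)
position 9: G→C (purine→pyrimidine, transversion)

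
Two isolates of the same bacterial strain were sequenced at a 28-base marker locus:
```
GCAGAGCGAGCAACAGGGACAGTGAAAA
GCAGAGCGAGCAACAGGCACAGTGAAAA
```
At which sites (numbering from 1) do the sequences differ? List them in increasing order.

18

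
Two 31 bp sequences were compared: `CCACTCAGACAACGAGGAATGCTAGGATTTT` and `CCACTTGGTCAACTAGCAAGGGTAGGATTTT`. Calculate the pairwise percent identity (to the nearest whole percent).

7 positions differ (6, 7, 9, 14, 17, 20, 22), so 24 of 31 match: 24/31 = 77.42%.

77%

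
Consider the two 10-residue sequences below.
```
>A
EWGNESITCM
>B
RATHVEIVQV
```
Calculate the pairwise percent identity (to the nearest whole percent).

Mismatches at positions 1, 2, 3, 4, 5, 6, 8, 9, 10 (1-based): 9 of 10.
Identical positions: 1/10 = 10% → 10%.

10%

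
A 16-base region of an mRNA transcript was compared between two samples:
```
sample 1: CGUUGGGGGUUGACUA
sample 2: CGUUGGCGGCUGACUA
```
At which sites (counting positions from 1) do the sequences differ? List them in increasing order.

Scanning 1-based: 7: G/C; 10: U/C.

7, 10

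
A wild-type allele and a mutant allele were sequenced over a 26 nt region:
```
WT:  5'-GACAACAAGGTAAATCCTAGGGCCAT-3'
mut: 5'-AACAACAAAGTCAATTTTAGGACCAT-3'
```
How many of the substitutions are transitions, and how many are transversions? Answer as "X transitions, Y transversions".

5 transitions, 1 transversion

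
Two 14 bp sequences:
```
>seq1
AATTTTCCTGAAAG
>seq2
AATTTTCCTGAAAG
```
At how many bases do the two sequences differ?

0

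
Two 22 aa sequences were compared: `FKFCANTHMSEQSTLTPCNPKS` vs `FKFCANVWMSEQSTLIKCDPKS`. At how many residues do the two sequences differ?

5

Mismatches (1-based): residue 7: T→V; residue 8: H→W; residue 16: T→I; residue 17: P→K; residue 19: N→D.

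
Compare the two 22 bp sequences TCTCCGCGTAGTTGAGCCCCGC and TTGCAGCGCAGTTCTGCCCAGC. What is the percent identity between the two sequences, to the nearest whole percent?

68%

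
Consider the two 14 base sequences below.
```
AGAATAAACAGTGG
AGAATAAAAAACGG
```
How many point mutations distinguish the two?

The sequences differ at sites 9, 11, 12 (1-based) — 3 in total.

3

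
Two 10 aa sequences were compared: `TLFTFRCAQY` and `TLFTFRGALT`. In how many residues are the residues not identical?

Comparing position by position, 3 residues differ: 7 (C/G), 9 (Q/L), 10 (Y/T).

3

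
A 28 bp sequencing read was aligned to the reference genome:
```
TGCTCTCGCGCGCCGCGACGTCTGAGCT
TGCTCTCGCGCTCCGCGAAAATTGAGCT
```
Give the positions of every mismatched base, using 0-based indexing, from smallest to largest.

Differences at position 11 (G→T), position 18 (C→A), position 19 (G→A), position 20 (T→A), position 21 (C→T).

11, 18, 19, 20, 21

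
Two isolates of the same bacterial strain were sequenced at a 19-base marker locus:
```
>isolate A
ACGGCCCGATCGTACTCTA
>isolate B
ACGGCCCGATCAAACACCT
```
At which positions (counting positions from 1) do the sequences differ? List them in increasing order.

Scanning 1-based: 12: G/A; 13: T/A; 16: T/A; 18: T/C; 19: A/T.

12, 13, 16, 18, 19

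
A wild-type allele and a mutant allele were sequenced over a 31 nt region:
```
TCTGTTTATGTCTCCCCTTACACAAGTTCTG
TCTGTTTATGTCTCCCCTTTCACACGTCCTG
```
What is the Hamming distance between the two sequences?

Comparing position by position, 3 bases differ: 20 (A/T), 25 (A/C), 28 (T/C).

3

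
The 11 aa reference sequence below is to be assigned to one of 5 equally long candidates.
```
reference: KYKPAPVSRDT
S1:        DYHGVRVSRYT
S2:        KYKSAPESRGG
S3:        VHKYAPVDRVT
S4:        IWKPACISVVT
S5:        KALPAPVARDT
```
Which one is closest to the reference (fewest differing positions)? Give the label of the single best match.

S5

Hamming distances to reference — S1: 6; S2: 4; S3: 5; S4: 6; S5: 3.
Smallest is S5 with 3 mismatches.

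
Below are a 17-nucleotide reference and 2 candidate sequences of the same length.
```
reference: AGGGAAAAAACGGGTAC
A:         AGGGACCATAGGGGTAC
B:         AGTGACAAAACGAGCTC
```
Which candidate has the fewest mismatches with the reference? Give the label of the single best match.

Hamming distances to reference — A: 4; B: 5.
Smallest is A with 4 mismatches.

A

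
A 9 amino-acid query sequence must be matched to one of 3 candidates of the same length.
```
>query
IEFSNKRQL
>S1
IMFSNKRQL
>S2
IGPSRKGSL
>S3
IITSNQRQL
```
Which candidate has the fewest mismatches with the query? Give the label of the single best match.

S1

S1 differs at 1 position; S2 differs at 5 positions; S3 differs at 3 positions. The closest is S1.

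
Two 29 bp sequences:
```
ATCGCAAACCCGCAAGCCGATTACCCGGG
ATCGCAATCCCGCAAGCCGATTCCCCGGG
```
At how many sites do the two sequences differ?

Comparing position by position, 2 sites differ: 8 (A/T), 23 (A/C).

2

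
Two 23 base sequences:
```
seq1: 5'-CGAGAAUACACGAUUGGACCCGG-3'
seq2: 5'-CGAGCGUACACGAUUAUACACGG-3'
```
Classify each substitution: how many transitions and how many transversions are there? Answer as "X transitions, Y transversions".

Mismatches (1-based):
site 5: A→C (purine→pyrimidine, transversion)
site 6: A→G (purine→purine, transition)
site 16: G→A (purine→purine, transition)
site 17: G→U (purine→pyrimidine, transversion)
site 20: C→A (pyrimidine→purine, transversion)

2 transitions, 3 transversions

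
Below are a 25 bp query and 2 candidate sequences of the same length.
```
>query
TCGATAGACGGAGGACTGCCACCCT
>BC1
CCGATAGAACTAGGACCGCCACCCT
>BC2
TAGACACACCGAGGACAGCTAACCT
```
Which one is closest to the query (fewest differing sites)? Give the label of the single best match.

Hamming distances to query — BC1: 5; BC2: 7.
Smallest is BC1 with 5 mismatches.

BC1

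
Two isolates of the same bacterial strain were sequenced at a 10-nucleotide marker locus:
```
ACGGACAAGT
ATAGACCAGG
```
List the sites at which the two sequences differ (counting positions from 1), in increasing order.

Differences at site 2 (C→T), site 3 (G→A), site 7 (A→C), site 10 (T→G).

2, 3, 7, 10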